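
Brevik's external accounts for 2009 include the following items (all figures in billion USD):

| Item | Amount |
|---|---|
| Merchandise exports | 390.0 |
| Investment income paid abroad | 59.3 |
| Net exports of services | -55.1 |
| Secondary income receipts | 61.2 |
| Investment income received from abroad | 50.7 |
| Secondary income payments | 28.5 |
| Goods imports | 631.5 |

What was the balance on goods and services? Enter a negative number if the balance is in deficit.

Goods balance = 390.0 - 631.5 = -241.5
Services balance = -55.1
Trade balance (goods + services) = -241.5 + (-55.1) = -296.6

-296.6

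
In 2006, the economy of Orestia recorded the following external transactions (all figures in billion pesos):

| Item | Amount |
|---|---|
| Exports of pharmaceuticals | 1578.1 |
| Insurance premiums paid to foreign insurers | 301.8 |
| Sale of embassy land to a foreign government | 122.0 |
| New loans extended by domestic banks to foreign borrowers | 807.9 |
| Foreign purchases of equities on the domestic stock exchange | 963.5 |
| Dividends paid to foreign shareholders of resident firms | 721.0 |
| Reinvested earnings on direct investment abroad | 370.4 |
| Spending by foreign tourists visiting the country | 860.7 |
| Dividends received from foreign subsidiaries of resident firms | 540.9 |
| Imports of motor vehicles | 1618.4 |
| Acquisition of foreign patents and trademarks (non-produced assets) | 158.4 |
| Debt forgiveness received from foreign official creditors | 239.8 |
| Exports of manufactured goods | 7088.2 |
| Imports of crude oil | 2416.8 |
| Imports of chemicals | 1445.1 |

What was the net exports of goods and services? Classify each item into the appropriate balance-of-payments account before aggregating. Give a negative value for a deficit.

Goods: 7088.2 + 1578.1 - 1445.1 - 1618.4 - 2416.8 = 3186.0
Services: 860.7 - 301.8 = 558.9
Trade balance = 3186.0 + 558.9 = 3744.9
(Excluded from the trade balance — capital account: sale of embassy land to a foreign government 122.0, acquisition of foreign patents and trademarks (non-produced assets) 158.4, debt forgiveness received from foreign official creditors 239.8; financial account: new loans extended by domestic banks to foreign borrowers 807.9, foreign purchases of equities on the domestic stock exchange 963.5; primary income: dividends paid to foreign shareholders of resident firms 721.0, reinvested earnings on direct investment abroad 370.4, dividends received from foreign subsidiaries of resident firms 540.9.)

3744.9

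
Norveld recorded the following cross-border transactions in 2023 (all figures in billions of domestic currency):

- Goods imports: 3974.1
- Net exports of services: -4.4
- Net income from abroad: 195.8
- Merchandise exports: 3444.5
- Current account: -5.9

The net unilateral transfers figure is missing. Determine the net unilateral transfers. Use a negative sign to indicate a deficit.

Current account = goods balance + services balance + net primary income + net secondary income
Sum of the known components = -338.2
Net unilateral transfers = CA - (known components) = -5.9 - (-338.2) = 332.3

332.3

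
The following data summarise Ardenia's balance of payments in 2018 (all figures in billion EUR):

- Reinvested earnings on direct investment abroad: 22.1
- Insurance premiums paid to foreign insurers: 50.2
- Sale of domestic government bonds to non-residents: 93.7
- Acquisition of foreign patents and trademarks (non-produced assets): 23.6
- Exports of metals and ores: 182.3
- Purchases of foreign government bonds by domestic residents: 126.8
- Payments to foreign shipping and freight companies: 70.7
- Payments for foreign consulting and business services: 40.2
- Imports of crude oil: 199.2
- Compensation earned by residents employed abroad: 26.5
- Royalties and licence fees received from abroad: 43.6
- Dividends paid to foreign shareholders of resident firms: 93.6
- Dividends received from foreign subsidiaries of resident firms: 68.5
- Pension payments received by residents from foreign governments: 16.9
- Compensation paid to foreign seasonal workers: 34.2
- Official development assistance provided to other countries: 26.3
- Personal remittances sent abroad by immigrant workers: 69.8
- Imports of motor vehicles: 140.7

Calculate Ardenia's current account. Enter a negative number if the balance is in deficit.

-365.0

Goods: -199.2 - 140.7 + 182.3 = -157.6
Services: -40.2 + 43.6 - 70.7 - 50.2 = -117.5
Primary income: 68.5 - 93.6 - 34.2 + 26.5 + 22.1 = -10.7
Secondary income: -26.3 - 69.8 + 16.9 = -79.2
Current account = (-157.6) + (-117.5) + (-10.7) + (-79.2) = -365.0
(Excluded from the current account — financial account: sale of domestic government bonds to non-residents 93.7, purchases of foreign government bonds by domestic residents 126.8; capital account: acquisition of foreign patents and trademarks (non-produced assets) 23.6.)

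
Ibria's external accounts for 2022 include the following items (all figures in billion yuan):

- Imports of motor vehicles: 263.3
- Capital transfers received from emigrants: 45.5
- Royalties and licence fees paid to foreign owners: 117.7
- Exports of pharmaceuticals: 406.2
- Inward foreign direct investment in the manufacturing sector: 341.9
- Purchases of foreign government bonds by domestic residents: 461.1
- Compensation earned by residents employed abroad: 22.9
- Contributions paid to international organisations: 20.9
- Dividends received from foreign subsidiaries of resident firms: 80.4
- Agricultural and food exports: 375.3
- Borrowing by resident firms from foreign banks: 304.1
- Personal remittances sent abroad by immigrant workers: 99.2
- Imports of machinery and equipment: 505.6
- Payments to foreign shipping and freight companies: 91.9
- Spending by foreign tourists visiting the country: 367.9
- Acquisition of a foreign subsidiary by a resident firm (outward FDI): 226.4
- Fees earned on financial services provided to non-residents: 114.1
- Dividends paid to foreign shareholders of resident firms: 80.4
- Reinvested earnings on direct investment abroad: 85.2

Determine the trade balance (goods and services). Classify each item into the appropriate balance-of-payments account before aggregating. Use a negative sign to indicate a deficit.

Goods: 375.3 - 505.6 + 406.2 - 263.3 = 12.6
Services: -117.7 - 91.9 + 367.9 + 114.1 = 272.4
Trade balance = 12.6 + 272.4 = 285.0
(Excluded from the trade balance — capital account: capital transfers received from emigrants 45.5; financial account: inward foreign direct investment in the manufacturing sector 341.9, purchases of foreign government bonds by domestic residents 461.1, borrowing by resident firms from foreign banks 304.1, acquisition of a foreign subsidiary by a resident firm (outward FDI) 226.4; primary income: compensation earned by residents employed abroad 22.9, dividends received from foreign subsidiaries of resident firms 80.4, dividends paid to foreign shareholders of resident firms 80.4, reinvested earnings on direct investment abroad 85.2; secondary income: contributions paid to international organisations 20.9, personal remittances sent abroad by immigrant workers 99.2.)

285.0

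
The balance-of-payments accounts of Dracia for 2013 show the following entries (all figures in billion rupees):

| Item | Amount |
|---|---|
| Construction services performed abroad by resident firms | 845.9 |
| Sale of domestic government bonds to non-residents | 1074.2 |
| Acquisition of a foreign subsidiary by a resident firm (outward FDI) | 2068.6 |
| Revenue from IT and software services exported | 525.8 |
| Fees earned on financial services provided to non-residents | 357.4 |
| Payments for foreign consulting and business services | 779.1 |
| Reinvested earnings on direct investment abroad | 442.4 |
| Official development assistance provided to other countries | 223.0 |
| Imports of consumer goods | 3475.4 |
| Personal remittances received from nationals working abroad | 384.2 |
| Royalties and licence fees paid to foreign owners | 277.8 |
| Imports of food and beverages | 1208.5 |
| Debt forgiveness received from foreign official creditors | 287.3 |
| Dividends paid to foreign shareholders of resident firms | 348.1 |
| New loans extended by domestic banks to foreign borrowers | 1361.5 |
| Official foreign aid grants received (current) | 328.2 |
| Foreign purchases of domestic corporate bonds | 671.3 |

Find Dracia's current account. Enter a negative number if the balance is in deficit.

-3428.0

Goods: -1208.5 - 3475.4 = -4683.9
Services: 845.9 + 357.4 + 525.8 - 779.1 - 277.8 = 672.2
Primary income: 442.4 - 348.1 = 94.3
Secondary income: -223.0 + 384.2 + 328.2 = 489.4
Current account = (-4683.9) + 672.2 + 94.3 + 489.4 = -3428.0
(Excluded from the current account — financial account: sale of domestic government bonds to non-residents 1074.2, acquisition of a foreign subsidiary by a resident firm (outward FDI) 2068.6, new loans extended by domestic banks to foreign borrowers 1361.5, foreign purchases of domestic corporate bonds 671.3; capital account: debt forgiveness received from foreign official creditors 287.3.)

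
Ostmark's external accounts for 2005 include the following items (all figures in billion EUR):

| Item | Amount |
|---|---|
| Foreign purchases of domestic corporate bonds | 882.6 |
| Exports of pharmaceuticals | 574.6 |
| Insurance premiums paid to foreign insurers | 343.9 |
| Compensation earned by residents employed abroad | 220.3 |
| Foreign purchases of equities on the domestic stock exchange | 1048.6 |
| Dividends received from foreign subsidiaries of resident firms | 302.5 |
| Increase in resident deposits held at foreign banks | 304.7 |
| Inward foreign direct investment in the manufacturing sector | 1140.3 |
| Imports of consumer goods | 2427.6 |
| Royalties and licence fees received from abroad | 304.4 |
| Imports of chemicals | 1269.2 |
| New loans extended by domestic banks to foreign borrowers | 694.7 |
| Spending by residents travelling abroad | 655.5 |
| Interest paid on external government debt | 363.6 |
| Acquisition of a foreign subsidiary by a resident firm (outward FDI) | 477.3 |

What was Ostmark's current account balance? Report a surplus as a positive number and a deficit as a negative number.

-3658.0

Goods: -1269.2 + 574.6 - 2427.6 = -3122.2
Services: 304.4 - 655.5 - 343.9 = -695.0
Primary income: 220.3 + 302.5 - 363.6 = 159.2
Current account = (-3122.2) + (-695.0) + 159.2 = -3658.0
(Excluded from the current account — financial account: foreign purchases of domestic corporate bonds 882.6, foreign purchases of equities on the domestic stock exchange 1048.6, increase in resident deposits held at foreign banks 304.7, inward foreign direct investment in the manufacturing sector 1140.3, new loans extended by domestic banks to foreign borrowers 694.7, acquisition of a foreign subsidiary by a resident firm (outward FDI) 477.3.)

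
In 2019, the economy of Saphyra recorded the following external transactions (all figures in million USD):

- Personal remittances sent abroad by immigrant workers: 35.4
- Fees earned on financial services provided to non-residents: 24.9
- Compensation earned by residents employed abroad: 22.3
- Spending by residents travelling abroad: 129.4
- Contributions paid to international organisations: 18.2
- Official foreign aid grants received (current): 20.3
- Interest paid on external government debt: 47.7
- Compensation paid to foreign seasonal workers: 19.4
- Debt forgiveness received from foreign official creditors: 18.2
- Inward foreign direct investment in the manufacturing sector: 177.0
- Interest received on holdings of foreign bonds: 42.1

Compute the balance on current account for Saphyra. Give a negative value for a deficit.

-140.5

Services: 24.9 - 129.4 = -104.5
Primary income: -47.7 + 22.3 + 42.1 - 19.4 = -2.7
Secondary income: -18.2 + 20.3 - 35.4 = -33.3
Current account = (-104.5) + (-2.7) + (-33.3) = -140.5
(Excluded from the current account — capital account: debt forgiveness received from foreign official creditors 18.2; financial account: inward foreign direct investment in the manufacturing sector 177.0.)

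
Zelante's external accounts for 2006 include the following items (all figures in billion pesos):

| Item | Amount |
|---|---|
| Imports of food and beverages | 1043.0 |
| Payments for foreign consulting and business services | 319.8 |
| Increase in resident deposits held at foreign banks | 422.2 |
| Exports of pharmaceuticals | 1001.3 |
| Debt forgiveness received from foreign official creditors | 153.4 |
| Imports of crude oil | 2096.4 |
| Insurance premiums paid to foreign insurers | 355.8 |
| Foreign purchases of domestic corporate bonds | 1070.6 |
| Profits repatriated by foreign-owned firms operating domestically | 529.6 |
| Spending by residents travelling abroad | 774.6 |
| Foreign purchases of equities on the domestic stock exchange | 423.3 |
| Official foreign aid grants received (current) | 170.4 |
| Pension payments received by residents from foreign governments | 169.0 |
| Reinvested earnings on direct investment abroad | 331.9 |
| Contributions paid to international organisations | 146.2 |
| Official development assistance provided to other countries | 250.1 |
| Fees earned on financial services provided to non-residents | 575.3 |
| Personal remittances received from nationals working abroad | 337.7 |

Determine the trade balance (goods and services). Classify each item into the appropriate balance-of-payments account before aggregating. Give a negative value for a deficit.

-3013.0

Goods: 1001.3 - 2096.4 - 1043.0 = -2138.1
Services: -355.8 - 319.8 - 774.6 + 575.3 = -874.9
Trade balance = -2138.1 + (-874.9) = -3013.0
(Excluded from the trade balance — financial account: increase in resident deposits held at foreign banks 422.2, foreign purchases of domestic corporate bonds 1070.6, foreign purchases of equities on the domestic stock exchange 423.3; capital account: debt forgiveness received from foreign official creditors 153.4; primary income: profits repatriated by foreign-owned firms operating domestically 529.6, reinvested earnings on direct investment abroad 331.9; secondary income: official foreign aid grants received (current) 170.4, pension payments received by residents from foreign governments 169.0, contributions paid to international organisations 146.2, official development assistance provided to other countries 250.1, personal remittances received from nationals working abroad 337.7.)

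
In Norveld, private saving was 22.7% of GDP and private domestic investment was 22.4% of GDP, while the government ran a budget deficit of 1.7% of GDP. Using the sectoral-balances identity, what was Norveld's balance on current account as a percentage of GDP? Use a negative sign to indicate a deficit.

By the sectoral-balances identity, CA = (S_private - I) + (T - G).
Private balance = 22.7 - 22.4 = 0.3
Government balance (T - G) = -1.7
CA = 0.3 + (-1.7) = -1.4

-1.4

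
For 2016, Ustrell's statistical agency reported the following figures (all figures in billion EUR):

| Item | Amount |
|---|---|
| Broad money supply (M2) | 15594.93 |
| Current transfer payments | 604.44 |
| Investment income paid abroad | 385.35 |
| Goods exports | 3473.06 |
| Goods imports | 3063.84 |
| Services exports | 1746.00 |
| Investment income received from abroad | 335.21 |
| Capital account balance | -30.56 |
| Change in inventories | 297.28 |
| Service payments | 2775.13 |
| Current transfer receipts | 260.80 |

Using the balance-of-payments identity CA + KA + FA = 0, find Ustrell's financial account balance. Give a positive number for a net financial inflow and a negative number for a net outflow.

Goods balance = 3473.06 - 3063.84 = 409.22
Services balance = 1746.00 - 2775.13 = -1029.13
Trade balance (goods + services) = 409.22 + (-1029.13) = -619.91
Net primary income = 335.21 - 385.35 = -50.14
Net secondary income = 260.80 - 604.44 = -343.64
Current account = -619.91 + (-50.14) + (-343.64) = -1013.69
Financial account = -(-1013.69 + (-30.56)) = 1044.25

1044.25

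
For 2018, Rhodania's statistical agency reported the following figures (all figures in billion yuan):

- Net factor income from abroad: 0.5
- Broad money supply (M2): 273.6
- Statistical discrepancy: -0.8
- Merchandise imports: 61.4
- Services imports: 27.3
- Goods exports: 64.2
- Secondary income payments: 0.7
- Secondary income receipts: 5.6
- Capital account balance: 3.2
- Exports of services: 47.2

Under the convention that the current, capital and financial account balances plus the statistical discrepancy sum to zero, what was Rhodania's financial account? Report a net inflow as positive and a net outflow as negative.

Goods balance = 64.2 - 61.4 = 2.8
Services balance = 47.2 - 27.3 = 19.9
Trade balance (goods + services) = 2.8 + 19.9 = 22.7
Net primary income = 0.5
Net secondary income = 5.6 - 0.7 = 4.9
Current account = 22.7 + 0.5 + 4.9 = 28.1
Financial account = -(28.1 + 3.2 + (-0.8)) = -30.5

-30.5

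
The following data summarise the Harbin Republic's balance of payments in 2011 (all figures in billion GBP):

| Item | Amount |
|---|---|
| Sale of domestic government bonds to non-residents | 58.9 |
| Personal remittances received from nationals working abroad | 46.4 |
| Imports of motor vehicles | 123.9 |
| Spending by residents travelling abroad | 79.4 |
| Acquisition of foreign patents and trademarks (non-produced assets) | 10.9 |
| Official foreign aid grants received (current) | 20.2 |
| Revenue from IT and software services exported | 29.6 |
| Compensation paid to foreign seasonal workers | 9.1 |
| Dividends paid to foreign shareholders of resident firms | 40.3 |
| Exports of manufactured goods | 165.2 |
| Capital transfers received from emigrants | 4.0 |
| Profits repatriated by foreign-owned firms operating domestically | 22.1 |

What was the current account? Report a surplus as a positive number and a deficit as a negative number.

Goods: -123.9 + 165.2 = 41.3
Services: -79.4 + 29.6 = -49.8
Primary income: -40.3 - 22.1 - 9.1 = -71.5
Secondary income: 20.2 + 46.4 = 66.6
Current account = 41.3 + (-49.8) + (-71.5) + 66.6 = -13.4
(Excluded from the current account — financial account: sale of domestic government bonds to non-residents 58.9; capital account: acquisition of foreign patents and trademarks (non-produced assets) 10.9, capital transfers received from emigrants 4.0.)

-13.4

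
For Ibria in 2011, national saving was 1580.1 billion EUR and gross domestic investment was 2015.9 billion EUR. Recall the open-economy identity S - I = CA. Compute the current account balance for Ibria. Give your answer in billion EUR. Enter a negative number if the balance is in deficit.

-435.8

CA = S - I = 1580.1 - 2015.9 = -435.8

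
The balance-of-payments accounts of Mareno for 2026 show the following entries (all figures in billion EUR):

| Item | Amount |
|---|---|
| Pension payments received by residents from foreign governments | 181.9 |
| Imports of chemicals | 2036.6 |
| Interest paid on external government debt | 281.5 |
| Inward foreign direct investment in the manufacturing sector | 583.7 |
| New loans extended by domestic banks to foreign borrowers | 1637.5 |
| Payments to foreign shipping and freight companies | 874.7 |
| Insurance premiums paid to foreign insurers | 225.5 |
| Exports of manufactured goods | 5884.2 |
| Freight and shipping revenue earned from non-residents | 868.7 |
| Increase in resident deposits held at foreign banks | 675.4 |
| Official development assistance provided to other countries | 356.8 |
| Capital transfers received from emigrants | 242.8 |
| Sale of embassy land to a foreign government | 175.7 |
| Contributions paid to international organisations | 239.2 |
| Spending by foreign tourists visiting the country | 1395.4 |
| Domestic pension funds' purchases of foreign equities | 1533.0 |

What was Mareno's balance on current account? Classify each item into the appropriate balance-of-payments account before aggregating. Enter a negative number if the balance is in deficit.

4315.9

Goods: -2036.6 + 5884.2 = 3847.6
Services: -225.5 + 1395.4 + 868.7 - 874.7 = 1163.9
Primary income: -281.5
Secondary income: 181.9 - 239.2 - 356.8 = -414.1
Current account = 3847.6 + 1163.9 + (-281.5) + (-414.1) = 4315.9
(Excluded from the current account — financial account: inward foreign direct investment in the manufacturing sector 583.7, new loans extended by domestic banks to foreign borrowers 1637.5, increase in resident deposits held at foreign banks 675.4, domestic pension funds' purchases of foreign equities 1533.0; capital account: capital transfers received from emigrants 242.8, sale of embassy land to a foreign government 175.7.)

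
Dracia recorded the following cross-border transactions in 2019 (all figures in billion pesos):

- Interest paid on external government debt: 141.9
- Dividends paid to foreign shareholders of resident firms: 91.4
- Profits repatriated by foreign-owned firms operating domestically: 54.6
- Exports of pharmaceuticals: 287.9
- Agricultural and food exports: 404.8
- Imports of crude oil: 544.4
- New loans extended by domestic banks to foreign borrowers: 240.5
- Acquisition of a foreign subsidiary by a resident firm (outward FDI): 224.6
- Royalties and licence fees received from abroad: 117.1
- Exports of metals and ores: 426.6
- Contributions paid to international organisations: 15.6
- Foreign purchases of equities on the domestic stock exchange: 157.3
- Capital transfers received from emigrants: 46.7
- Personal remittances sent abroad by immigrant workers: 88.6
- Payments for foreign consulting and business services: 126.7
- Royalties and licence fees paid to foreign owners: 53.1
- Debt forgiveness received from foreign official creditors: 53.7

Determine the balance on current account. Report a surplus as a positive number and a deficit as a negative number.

120.1

Goods: 287.9 + 404.8 - 544.4 + 426.6 = 574.9
Services: -126.7 + 117.1 - 53.1 = -62.7
Primary income: -54.6 - 141.9 - 91.4 = -287.9
Secondary income: -88.6 - 15.6 = -104.2
Current account = 574.9 + (-62.7) + (-287.9) + (-104.2) = 120.1
(Excluded from the current account — financial account: new loans extended by domestic banks to foreign borrowers 240.5, acquisition of a foreign subsidiary by a resident firm (outward FDI) 224.6, foreign purchases of equities on the domestic stock exchange 157.3; capital account: capital transfers received from emigrants 46.7, debt forgiveness received from foreign official creditors 53.7.)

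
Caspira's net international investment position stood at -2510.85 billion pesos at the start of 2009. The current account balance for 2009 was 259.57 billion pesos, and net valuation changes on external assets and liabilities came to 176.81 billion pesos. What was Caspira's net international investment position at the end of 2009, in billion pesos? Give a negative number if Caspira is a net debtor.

-2074.47

Change in NIIP = current account + net valuation change = 259.57 + 176.81 = 436.38
End-of-year NIIP = -2510.85 + 436.38 = -2074.47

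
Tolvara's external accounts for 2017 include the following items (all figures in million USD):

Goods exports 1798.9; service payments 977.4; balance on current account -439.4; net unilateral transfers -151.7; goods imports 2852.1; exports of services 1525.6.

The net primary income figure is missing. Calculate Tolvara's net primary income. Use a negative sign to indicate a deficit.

Current account = goods balance + services balance + net primary income + net secondary income
Sum of the known components = -656.7
Net primary income = CA - (known components) = -439.4 - (-656.7) = 217.3

217.3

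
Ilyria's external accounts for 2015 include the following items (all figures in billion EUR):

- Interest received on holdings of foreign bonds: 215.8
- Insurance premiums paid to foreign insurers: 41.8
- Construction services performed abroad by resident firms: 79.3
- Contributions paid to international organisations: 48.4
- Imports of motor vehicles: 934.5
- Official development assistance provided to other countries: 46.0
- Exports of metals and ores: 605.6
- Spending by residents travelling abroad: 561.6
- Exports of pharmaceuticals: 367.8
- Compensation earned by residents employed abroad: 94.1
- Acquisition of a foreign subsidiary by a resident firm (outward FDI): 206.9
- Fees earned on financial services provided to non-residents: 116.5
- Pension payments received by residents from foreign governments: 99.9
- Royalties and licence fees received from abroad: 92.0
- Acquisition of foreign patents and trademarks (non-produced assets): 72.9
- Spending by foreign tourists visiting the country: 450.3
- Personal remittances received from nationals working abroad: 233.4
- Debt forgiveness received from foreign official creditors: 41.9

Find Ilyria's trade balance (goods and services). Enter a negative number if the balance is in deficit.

Goods: 605.6 + 367.8 - 934.5 = 38.9
Services: 116.5 + 450.3 - 561.6 - 41.8 + 92.0 + 79.3 = 134.7
Trade balance = 38.9 + 134.7 = 173.6
(Excluded from the trade balance — primary income: interest received on holdings of foreign bonds 215.8, compensation earned by residents employed abroad 94.1; secondary income: contributions paid to international organisations 48.4, official development assistance provided to other countries 46.0, pension payments received by residents from foreign governments 99.9, personal remittances received from nationals working abroad 233.4; financial account: acquisition of a foreign subsidiary by a resident firm (outward FDI) 206.9; capital account: acquisition of foreign patents and trademarks (non-produced assets) 72.9, debt forgiveness received from foreign official creditors 41.9.)

173.6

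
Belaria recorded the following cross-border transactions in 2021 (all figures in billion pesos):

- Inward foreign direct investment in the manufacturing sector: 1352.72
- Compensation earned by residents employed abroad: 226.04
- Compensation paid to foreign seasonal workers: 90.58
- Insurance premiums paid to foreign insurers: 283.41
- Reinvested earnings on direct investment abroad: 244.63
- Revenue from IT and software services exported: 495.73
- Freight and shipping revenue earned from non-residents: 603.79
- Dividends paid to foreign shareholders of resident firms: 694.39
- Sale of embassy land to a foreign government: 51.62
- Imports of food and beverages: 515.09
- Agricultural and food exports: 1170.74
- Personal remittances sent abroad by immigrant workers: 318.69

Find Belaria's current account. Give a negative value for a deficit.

838.77

Goods: -515.09 + 1170.74 = 655.65
Services: 603.79 + 495.73 - 283.41 = 816.11
Primary income: 226.04 - 694.39 + 244.63 - 90.58 = -314.30
Secondary income: -318.69
Current account = 655.65 + 816.11 + (-314.30) + (-318.69) = 838.77
(Excluded from the current account — financial account: inward foreign direct investment in the manufacturing sector 1352.72; capital account: sale of embassy land to a foreign government 51.62.)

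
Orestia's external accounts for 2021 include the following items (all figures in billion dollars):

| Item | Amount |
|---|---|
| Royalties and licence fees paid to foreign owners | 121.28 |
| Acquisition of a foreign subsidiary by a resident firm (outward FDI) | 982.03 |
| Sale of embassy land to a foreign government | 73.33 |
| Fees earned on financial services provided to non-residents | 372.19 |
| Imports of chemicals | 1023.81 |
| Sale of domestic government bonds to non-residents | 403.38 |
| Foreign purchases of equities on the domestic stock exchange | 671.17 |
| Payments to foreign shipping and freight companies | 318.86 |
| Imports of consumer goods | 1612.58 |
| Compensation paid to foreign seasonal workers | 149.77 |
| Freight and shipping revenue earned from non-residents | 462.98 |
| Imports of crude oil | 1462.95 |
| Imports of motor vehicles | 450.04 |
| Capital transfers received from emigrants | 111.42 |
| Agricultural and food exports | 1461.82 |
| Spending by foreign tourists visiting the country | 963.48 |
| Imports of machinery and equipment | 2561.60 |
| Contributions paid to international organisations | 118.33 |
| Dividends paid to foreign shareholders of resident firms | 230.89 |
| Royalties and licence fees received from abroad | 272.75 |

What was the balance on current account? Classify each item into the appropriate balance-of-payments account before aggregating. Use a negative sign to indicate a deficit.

Goods: 1461.82 - 1612.58 - 1023.81 - 450.04 - 2561.60 - 1462.95 = -5649.16
Services: 963.48 + 272.75 - 121.28 - 318.86 + 462.98 + 372.19 = 1631.26
Primary income: -149.77 - 230.89 = -380.66
Secondary income: -118.33
Current account = (-5649.16) + 1631.26 + (-380.66) + (-118.33) = -4516.89
(Excluded from the current account — financial account: acquisition of a foreign subsidiary by a resident firm (outward FDI) 982.03, sale of domestic government bonds to non-residents 403.38, foreign purchases of equities on the domestic stock exchange 671.17; capital account: sale of embassy land to a foreign government 73.33, capital transfers received from emigrants 111.42.)

-4516.89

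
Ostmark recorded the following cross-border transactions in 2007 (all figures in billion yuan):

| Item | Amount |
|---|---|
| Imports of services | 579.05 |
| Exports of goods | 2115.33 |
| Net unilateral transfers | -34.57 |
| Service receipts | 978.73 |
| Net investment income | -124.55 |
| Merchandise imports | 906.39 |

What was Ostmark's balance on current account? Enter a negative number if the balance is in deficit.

1449.50

Goods balance = 2115.33 - 906.39 = 1208.94
Services balance = 978.73 - 579.05 = 399.68
Trade balance (goods + services) = 1208.94 + 399.68 = 1608.62
Net primary income = -124.55
Net secondary income = -34.57
Current account = 1608.62 + (-124.55) + (-34.57) = 1449.50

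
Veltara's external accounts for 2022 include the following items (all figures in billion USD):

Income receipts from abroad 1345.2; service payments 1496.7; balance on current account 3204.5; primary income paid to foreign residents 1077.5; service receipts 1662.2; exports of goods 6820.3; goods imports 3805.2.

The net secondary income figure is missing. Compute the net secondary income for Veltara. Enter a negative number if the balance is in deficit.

Current account = goods balance + services balance + net primary income + net secondary income
Sum of the known components = 3448.3
Net secondary income = CA - (known components) = 3204.5 - 3448.3 = -243.8

-243.8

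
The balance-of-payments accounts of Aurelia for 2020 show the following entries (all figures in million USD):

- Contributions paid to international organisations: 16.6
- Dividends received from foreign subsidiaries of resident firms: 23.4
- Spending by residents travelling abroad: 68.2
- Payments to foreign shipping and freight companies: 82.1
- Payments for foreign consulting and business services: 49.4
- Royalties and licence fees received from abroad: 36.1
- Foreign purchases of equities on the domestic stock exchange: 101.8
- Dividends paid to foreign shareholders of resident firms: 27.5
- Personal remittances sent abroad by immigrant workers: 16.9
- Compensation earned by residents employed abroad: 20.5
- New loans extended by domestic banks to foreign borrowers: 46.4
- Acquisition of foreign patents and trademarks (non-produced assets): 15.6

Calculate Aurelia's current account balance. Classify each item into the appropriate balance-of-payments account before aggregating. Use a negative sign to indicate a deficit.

-180.7

Services: -68.2 + 36.1 - 82.1 - 49.4 = -163.6
Primary income: -27.5 + 23.4 + 20.5 = 16.4
Secondary income: -16.6 - 16.9 = -33.5
Current account = (-163.6) + 16.4 + (-33.5) = -180.7
(Excluded from the current account — financial account: foreign purchases of equities on the domestic stock exchange 101.8, new loans extended by domestic banks to foreign borrowers 46.4; capital account: acquisition of foreign patents and trademarks (non-produced assets) 15.6.)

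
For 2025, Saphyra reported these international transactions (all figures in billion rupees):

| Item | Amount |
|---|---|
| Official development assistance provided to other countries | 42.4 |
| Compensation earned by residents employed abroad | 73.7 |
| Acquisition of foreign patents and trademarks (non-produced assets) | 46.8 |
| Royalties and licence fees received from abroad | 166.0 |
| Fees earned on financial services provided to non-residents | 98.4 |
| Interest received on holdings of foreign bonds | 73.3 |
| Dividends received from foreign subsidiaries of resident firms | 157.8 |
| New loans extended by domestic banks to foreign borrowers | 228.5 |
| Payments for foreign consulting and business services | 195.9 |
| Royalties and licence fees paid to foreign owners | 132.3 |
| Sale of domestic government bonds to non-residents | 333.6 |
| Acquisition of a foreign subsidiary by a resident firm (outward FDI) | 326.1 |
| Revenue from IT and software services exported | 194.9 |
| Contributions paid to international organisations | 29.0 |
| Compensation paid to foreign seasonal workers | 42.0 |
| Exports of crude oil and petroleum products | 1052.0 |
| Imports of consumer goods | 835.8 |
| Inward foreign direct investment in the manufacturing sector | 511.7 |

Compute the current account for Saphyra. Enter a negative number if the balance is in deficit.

538.7

Goods: -835.8 + 1052.0 = 216.2
Services: 194.9 + 98.4 - 132.3 - 195.9 + 166.0 = 131.1
Primary income: -42.0 + 73.3 + 73.7 + 157.8 = 262.8
Secondary income: -29.0 - 42.4 = -71.4
Current account = 216.2 + 131.1 + 262.8 + (-71.4) = 538.7
(Excluded from the current account — capital account: acquisition of foreign patents and trademarks (non-produced assets) 46.8; financial account: new loans extended by domestic banks to foreign borrowers 228.5, sale of domestic government bonds to non-residents 333.6, acquisition of a foreign subsidiary by a resident firm (outward FDI) 326.1, inward foreign direct investment in the manufacturing sector 511.7.)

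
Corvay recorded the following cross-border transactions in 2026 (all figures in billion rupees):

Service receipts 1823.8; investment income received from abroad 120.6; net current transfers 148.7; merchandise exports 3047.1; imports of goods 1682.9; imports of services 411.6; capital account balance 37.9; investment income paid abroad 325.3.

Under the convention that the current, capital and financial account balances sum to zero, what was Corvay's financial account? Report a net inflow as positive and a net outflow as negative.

-2758.3

Goods balance = 3047.1 - 1682.9 = 1364.2
Services balance = 1823.8 - 411.6 = 1412.2
Trade balance (goods + services) = 1364.2 + 1412.2 = 2776.4
Net primary income = 120.6 - 325.3 = -204.7
Net secondary income = 148.7
Current account = 2776.4 + (-204.7) + 148.7 = 2720.4
Financial account = -(2720.4 + 37.9) = -2758.3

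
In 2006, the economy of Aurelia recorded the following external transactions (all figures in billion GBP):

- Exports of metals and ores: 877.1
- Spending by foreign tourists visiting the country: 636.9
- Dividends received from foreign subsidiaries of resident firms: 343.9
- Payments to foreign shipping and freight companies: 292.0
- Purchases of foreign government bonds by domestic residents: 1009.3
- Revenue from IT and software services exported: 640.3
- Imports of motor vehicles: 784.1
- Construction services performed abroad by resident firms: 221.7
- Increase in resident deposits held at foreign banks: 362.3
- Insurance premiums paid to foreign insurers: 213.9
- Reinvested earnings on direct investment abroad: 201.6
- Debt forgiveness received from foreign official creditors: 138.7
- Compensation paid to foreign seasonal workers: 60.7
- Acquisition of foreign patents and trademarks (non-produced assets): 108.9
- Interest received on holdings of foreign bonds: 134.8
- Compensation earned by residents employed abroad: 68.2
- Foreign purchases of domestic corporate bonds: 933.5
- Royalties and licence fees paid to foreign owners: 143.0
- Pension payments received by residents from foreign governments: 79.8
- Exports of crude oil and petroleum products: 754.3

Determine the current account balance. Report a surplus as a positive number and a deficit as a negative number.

Goods: 877.1 - 784.1 + 754.3 = 847.3
Services: 221.7 + 636.9 - 213.9 + 640.3 - 292.0 - 143.0 = 850.0
Primary income: -60.7 + 201.6 + 134.8 + 343.9 + 68.2 = 687.8
Secondary income: 79.8
Current account = 847.3 + 850.0 + 687.8 + 79.8 = 2464.9
(Excluded from the current account — financial account: purchases of foreign government bonds by domestic residents 1009.3, increase in resident deposits held at foreign banks 362.3, foreign purchases of domestic corporate bonds 933.5; capital account: debt forgiveness received from foreign official creditors 138.7, acquisition of foreign patents and trademarks (non-produced assets) 108.9.)

2464.9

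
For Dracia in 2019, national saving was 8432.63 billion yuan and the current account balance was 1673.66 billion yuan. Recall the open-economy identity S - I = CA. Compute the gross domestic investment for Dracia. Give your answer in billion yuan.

6758.97

I = S - CA = 8432.63 - 1673.66 = 6758.97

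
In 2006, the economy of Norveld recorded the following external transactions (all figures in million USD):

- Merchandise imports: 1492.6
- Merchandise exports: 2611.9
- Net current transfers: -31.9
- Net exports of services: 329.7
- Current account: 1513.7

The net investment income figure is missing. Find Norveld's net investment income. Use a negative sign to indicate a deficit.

Current account = goods balance + services balance + net primary income + net secondary income
Sum of the known components = 1417.1
Net investment income = CA - (known components) = 1513.7 - 1417.1 = 96.6

96.6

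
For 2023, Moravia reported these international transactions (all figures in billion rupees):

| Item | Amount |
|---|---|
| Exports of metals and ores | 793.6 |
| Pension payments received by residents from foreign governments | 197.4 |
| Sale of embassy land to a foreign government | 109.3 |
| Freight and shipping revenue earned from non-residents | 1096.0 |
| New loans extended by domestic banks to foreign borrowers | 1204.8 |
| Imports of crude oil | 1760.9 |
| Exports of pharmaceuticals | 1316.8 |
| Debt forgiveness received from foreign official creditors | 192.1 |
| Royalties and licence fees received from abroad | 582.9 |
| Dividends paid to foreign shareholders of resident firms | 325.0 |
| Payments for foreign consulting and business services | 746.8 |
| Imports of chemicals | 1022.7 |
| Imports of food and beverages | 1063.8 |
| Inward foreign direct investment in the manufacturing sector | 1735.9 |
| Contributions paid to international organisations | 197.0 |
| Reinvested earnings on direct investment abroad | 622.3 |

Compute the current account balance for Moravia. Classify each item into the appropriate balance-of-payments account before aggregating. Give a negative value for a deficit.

Goods: 793.6 - 1760.9 - 1063.8 + 1316.8 - 1022.7 = -1737.0
Services: 582.9 - 746.8 + 1096.0 = 932.1
Primary income: -325.0 + 622.3 = 297.3
Secondary income: 197.4 - 197.0 = 0.4
Current account = (-1737.0) + 932.1 + 297.3 + 0.4 = -507.2
(Excluded from the current account — capital account: sale of embassy land to a foreign government 109.3, debt forgiveness received from foreign official creditors 192.1; financial account: new loans extended by domestic banks to foreign borrowers 1204.8, inward foreign direct investment in the manufacturing sector 1735.9.)

-507.2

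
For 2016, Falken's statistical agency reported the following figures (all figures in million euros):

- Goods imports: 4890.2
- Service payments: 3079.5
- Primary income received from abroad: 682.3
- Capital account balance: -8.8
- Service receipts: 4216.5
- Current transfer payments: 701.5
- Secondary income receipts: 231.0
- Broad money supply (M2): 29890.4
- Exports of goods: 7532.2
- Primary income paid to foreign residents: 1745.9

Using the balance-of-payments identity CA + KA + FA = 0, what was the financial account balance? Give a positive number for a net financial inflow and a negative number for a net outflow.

Goods balance = 7532.2 - 4890.2 = 2642.0
Services balance = 4216.5 - 3079.5 = 1137.0
Trade balance (goods + services) = 2642.0 + 1137.0 = 3779.0
Net primary income = 682.3 - 1745.9 = -1063.6
Net secondary income = 231.0 - 701.5 = -470.5
Current account = 3779.0 + (-1063.6) + (-470.5) = 2244.9
Financial account = -(2244.9 + (-8.8)) = -2236.1

-2236.1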